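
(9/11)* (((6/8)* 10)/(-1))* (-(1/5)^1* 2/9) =3/11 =0.27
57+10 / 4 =59.50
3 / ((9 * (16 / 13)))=13 / 48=0.27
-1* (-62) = 62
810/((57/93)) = 25110/19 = 1321.58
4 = 4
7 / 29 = 0.24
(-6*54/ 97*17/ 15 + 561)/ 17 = 15897/ 485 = 32.78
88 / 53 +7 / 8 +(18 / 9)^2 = 2771 / 424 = 6.54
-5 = -5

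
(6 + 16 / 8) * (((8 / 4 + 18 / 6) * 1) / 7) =40 / 7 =5.71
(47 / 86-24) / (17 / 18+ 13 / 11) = -199683 / 18103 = -11.03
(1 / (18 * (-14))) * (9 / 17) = -1 / 476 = -0.00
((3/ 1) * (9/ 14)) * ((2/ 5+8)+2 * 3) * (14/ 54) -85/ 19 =259/ 95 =2.73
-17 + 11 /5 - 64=-394 /5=-78.80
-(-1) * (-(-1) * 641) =641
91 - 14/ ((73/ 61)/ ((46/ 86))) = 266007/ 3139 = 84.74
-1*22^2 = -484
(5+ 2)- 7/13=84/13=6.46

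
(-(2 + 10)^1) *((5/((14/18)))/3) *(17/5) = -612/7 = -87.43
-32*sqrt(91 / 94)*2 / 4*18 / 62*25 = -1800*sqrt(8554) / 1457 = -114.26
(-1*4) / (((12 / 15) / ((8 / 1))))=-40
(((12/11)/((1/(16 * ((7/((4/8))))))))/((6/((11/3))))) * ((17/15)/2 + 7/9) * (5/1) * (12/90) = 54208/405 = 133.85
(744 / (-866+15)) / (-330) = 124 / 46805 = 0.00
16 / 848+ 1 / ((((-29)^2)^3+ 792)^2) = 353815725406236822 / 18752233446530548757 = 0.02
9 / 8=1.12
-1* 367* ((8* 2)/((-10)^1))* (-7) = -20552/5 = -4110.40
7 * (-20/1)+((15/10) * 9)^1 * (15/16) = -4075/32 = -127.34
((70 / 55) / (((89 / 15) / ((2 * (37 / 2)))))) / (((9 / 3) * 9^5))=2590 / 57808971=0.00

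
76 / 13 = 5.85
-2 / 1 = -2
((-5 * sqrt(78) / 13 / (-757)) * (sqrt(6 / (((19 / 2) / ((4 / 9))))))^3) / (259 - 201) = 160 * sqrt(494) / 309076287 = 0.00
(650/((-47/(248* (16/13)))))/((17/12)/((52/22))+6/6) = -61900800/23453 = -2639.36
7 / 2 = 3.50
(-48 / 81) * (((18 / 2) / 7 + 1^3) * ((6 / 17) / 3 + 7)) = -30976 / 3213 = -9.64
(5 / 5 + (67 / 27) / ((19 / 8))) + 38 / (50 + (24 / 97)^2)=338762660 / 120818169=2.80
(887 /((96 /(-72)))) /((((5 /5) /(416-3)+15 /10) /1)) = -1098993 /2482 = -442.79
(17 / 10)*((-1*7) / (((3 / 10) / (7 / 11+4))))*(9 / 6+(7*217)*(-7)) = 3910459 / 2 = 1955229.50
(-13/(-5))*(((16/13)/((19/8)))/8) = 16/95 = 0.17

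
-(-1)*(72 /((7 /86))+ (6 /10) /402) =4148647 /4690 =884.57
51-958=-907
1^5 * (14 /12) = 7 /6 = 1.17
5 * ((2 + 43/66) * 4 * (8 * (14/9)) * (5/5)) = 196000/297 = 659.93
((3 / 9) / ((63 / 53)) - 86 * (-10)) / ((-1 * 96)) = -8.96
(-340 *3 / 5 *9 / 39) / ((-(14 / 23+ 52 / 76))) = 267444 / 7345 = 36.41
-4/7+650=4546/7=649.43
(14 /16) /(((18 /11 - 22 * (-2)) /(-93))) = -7161 /4016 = -1.78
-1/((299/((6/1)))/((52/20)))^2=-0.00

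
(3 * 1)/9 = 1/3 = 0.33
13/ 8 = 1.62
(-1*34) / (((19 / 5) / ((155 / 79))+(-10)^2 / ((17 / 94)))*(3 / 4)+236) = -1791800 / 34368751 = -0.05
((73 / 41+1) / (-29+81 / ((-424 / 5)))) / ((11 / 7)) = -338352 / 5728151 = -0.06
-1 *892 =-892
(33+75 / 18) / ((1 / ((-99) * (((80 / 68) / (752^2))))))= -36795 / 4806784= -0.01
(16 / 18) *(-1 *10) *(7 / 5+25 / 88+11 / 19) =-37838 / 1881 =-20.12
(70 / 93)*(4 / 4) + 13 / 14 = 2189 / 1302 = 1.68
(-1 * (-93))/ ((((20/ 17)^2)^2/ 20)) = 7767453/ 8000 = 970.93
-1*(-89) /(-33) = -89 /33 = -2.70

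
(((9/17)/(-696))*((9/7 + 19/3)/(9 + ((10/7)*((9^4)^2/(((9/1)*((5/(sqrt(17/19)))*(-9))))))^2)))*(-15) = 0.00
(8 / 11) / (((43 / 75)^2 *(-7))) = -45000 / 142373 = -0.32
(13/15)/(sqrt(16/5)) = 13 * sqrt(5)/60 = 0.48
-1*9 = -9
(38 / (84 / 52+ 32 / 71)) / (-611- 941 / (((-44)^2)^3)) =-254507952185344 / 8454890011586999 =-0.03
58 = 58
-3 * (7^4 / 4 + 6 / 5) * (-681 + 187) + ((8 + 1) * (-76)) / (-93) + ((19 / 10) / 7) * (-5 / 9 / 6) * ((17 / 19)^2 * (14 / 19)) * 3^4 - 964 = 49821831427 / 55955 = 890391.05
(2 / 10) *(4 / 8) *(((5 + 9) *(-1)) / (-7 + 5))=7 / 10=0.70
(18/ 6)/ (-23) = -3/ 23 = -0.13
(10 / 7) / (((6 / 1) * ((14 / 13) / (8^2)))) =2080 / 147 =14.15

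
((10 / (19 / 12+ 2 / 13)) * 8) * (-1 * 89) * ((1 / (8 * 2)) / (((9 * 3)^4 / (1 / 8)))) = -0.00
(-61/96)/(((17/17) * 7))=-61/672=-0.09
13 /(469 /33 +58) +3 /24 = 5815 /19064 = 0.31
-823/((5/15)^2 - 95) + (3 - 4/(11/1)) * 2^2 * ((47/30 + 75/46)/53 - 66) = -117952351303/171769290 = -686.69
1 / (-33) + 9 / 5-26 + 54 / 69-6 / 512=-22791289 / 971520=-23.46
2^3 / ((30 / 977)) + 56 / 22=43408 / 165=263.08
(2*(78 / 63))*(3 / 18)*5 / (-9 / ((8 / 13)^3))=-5120 / 95823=-0.05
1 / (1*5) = 1 / 5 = 0.20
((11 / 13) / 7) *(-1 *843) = -9273 / 91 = -101.90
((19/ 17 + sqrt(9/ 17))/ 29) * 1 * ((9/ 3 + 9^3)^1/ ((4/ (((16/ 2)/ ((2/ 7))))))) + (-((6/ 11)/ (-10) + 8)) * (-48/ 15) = 15372 * sqrt(17)/ 493 + 30219956/ 135575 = 351.46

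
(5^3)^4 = 244140625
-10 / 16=-5 / 8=-0.62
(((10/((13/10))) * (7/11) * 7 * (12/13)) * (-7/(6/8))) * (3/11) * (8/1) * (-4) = 52684800/20449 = 2576.40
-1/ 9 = -0.11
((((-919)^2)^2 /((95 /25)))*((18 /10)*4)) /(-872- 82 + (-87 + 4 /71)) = -1823152070634876 /1404233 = -1298325897.93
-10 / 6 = -5 / 3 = -1.67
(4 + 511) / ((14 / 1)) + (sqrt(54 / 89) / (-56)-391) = -4959 / 14-3 * sqrt(534) / 4984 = -354.23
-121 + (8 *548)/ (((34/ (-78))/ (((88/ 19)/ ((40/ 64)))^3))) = -59657626236439/ 14575375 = -4093042.29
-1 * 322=-322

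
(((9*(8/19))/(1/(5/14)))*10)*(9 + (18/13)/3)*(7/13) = 221400/3211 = 68.95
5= 5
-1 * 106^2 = -11236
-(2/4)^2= -1/4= -0.25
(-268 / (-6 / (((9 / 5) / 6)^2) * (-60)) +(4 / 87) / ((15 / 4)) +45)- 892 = -221081287 / 261000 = -847.05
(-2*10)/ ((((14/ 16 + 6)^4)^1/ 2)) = -32768/ 1830125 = -0.02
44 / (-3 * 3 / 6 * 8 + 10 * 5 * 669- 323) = 44 / 33115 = 0.00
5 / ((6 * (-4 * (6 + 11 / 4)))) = -1 / 42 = -0.02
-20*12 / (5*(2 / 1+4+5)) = -48 / 11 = -4.36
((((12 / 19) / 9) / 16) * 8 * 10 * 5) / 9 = 100 / 513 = 0.19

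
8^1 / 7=8 / 7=1.14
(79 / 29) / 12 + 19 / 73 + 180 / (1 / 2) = 9157819 / 25404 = 360.49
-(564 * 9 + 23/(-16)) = -81193/16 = -5074.56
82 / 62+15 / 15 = 72 / 31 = 2.32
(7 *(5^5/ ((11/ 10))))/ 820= 21875/ 902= 24.25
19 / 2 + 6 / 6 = 21 / 2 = 10.50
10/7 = 1.43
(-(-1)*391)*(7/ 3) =2737/ 3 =912.33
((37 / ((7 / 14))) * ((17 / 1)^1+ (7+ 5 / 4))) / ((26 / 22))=41107 / 26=1581.04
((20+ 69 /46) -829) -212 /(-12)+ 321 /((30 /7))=-10724 /15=-714.93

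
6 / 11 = 0.55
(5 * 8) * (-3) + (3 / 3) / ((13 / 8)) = -1552 / 13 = -119.38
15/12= 5/4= 1.25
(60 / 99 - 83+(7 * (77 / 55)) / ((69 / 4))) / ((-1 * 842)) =310529 / 3195390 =0.10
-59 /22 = -2.68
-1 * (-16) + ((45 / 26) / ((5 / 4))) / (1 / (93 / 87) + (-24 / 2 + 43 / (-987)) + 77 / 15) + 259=3264964295 / 11882611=274.77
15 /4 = 3.75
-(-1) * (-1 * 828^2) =-685584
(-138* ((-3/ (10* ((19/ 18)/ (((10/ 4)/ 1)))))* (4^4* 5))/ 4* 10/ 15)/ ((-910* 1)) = -39744/ 1729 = -22.99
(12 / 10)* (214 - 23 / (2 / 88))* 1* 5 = -4788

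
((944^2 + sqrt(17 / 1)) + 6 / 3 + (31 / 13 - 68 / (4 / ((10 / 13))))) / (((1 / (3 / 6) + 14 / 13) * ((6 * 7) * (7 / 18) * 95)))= 39 * sqrt(17) / 186200 + 6950793 / 37240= 186.65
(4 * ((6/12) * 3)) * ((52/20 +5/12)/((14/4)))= 181/35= 5.17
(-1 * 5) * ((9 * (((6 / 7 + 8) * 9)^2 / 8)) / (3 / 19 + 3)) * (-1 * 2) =4436937 / 196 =22637.43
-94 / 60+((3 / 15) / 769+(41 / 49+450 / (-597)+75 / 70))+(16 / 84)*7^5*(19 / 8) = 570094002291 / 74985190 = 7602.75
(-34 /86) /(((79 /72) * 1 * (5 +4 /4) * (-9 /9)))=204 /3397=0.06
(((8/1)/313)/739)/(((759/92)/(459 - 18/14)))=34176/17810639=0.00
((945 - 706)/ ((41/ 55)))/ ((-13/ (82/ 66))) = -1195/ 39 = -30.64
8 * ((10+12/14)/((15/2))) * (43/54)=26144/2835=9.22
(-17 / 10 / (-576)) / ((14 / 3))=17 / 26880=0.00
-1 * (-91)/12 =91/12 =7.58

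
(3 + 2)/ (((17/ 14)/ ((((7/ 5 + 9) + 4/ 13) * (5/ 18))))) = 8120/ 663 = 12.25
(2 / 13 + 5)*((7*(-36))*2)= -33768 / 13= -2597.54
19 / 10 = 1.90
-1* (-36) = 36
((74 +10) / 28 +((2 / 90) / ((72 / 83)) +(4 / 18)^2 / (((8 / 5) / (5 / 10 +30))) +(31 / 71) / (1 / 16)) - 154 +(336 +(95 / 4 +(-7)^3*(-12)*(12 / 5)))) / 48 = 2322277469 / 11041920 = 210.31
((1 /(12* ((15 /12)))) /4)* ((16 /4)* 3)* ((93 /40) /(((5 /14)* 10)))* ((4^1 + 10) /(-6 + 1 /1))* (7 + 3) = -4557 /1250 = -3.65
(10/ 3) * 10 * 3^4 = 2700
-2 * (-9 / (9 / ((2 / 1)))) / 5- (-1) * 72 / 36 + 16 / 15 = 58 / 15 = 3.87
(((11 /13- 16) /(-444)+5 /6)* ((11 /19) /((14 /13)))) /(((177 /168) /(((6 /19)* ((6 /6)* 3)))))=330462 /788063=0.42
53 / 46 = 1.15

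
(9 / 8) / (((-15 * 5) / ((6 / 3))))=-3 / 100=-0.03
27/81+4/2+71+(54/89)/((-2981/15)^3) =518678940574030/7072894651647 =73.33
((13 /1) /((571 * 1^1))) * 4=0.09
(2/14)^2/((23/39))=39/1127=0.03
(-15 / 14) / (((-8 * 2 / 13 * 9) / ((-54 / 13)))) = -45 / 112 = -0.40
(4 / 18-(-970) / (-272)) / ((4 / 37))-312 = -1678993 / 4896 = -342.93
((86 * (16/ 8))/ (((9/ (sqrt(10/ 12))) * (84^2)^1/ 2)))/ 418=43 * sqrt(30)/ 19908504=0.00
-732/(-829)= 0.88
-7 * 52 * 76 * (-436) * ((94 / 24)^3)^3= 210912448091420571587 / 80621568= 2616079708241.60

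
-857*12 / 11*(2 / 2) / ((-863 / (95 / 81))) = 325660 / 256311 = 1.27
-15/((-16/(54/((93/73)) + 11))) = 24825/496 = 50.05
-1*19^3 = -6859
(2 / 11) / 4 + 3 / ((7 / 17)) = 1129 / 154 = 7.33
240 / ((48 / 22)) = 110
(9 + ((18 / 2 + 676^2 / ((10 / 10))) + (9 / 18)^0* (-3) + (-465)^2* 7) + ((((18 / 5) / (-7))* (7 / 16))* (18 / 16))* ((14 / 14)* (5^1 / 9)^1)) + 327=126137143 / 64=1970892.86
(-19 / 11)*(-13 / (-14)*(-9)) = 2223 / 154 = 14.44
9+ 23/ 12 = 131/ 12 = 10.92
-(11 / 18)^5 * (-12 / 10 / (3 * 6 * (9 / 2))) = 161051 / 127545840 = 0.00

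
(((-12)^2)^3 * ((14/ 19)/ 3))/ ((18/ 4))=3096576/ 19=162977.68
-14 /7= -2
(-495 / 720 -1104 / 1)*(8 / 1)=-17675 / 2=-8837.50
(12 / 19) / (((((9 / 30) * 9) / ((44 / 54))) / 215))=189200 / 4617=40.98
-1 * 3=-3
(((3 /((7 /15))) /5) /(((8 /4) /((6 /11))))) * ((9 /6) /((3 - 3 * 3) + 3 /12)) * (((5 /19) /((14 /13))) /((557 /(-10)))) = 52650 /131197451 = 0.00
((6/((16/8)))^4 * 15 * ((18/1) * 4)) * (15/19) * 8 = 10497600/19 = 552505.26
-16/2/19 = -0.42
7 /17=0.41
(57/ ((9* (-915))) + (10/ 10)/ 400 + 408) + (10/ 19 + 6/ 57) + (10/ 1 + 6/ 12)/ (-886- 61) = 408.62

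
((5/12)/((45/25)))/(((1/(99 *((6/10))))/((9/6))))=165/8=20.62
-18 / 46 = -0.39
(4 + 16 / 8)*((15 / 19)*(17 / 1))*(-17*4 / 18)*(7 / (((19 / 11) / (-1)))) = 445060 / 361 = 1232.85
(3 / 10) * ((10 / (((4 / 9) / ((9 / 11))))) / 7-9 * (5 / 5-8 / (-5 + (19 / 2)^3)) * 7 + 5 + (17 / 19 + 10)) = -875592933 / 66507980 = -13.17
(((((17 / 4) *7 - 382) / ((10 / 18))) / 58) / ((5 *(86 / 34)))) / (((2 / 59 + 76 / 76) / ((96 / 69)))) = -50876172 / 43738525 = -1.16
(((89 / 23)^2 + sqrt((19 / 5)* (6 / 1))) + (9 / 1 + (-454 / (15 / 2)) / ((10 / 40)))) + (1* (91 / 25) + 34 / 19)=-160361437 / 753825 + sqrt(570) / 5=-207.96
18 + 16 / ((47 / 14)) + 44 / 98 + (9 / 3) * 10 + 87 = 140.21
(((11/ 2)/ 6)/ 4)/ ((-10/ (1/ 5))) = -11/ 2400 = -0.00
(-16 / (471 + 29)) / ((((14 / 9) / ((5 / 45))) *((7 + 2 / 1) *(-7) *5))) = 2 / 275625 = 0.00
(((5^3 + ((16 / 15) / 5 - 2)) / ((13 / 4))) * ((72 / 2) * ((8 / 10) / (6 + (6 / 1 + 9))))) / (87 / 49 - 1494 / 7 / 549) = 37.49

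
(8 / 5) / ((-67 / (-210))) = 336 / 67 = 5.01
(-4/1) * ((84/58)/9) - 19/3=-607/87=-6.98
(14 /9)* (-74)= -1036 /9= -115.11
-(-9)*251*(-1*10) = -22590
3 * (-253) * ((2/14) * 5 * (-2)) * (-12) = -91080/7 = -13011.43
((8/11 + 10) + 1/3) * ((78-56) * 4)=2920/3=973.33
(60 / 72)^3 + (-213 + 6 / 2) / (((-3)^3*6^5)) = 20285 / 34992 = 0.58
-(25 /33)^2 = -625 /1089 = -0.57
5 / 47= 0.11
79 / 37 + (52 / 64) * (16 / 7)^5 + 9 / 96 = 1053083785 / 19899488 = 52.92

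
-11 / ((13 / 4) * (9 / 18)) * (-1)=88 / 13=6.77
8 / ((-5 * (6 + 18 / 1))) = -0.07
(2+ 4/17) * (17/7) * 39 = 1482/7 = 211.71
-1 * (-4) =4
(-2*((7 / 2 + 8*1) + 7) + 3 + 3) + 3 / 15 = -154 / 5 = -30.80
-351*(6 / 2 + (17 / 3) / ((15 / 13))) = -13884 / 5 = -2776.80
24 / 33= 8 / 11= 0.73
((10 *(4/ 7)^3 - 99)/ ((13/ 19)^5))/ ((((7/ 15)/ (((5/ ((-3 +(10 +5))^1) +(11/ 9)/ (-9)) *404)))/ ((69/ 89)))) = -958193251298545/ 7846934823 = -122110.51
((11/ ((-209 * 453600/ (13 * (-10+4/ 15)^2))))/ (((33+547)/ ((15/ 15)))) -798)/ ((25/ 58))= -224377889469277/ 121196250000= -1851.36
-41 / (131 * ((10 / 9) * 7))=-0.04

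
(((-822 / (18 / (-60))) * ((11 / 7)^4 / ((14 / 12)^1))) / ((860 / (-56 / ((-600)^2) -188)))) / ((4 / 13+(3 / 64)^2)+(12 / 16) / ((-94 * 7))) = -10617033728920892416 / 1047050692918125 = -10139.94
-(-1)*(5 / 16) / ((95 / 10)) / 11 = 5 / 1672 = 0.00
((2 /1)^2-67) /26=-63 /26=-2.42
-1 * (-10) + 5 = 15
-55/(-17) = 3.24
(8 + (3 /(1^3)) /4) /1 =35 /4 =8.75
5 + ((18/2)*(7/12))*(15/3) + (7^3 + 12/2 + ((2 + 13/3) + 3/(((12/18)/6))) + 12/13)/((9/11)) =701543/1404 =499.67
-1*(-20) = 20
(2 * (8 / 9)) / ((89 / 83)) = 1328 / 801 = 1.66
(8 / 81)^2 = 64 / 6561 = 0.01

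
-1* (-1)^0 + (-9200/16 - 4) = -580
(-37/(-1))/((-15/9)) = -111/5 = -22.20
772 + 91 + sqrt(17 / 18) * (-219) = 863- 73 * sqrt(34) / 2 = 650.17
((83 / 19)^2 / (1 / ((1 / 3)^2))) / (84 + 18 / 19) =6889 / 275994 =0.02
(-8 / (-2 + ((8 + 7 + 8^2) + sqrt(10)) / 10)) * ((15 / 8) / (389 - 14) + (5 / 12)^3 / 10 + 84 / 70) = -6179483 / 3748680 + 104737 * sqrt(10) / 3748680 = -1.56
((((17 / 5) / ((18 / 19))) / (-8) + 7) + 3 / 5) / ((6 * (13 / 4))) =5149 / 14040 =0.37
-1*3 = -3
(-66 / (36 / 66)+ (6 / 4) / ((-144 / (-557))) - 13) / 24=-5.34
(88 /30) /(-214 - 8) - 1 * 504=-839182 /1665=-504.01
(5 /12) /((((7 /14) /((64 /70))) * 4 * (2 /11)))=22 /21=1.05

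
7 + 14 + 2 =23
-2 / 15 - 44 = -662 / 15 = -44.13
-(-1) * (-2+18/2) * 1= 7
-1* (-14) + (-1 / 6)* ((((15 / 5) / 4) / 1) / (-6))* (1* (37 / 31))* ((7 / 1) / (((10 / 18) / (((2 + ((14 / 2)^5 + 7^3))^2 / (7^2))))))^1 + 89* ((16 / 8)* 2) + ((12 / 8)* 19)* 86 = 2044011569 / 1085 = 1883881.63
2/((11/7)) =1.27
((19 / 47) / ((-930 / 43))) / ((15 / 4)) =-1634 / 327825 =-0.00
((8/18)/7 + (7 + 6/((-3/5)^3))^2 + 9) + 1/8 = 1999943/4536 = 440.90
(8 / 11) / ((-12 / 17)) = -34 / 33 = -1.03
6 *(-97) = -582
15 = 15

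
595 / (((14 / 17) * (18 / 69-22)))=-33.24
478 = 478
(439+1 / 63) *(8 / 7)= 221264 / 441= 501.73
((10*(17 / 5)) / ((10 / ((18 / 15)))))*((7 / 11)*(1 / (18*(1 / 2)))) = 238 / 825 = 0.29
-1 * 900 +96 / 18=-2684 / 3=-894.67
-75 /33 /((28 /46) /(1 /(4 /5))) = -2875 /616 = -4.67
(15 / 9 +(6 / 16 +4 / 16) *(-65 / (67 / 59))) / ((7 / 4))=-7835 / 402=-19.49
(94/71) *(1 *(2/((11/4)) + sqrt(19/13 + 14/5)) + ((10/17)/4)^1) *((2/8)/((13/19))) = 292011/690404 + 893 *sqrt(18005)/119990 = 1.42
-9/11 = -0.82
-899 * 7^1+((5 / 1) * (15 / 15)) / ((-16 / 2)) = -50349 / 8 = -6293.62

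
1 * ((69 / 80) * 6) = 207 / 40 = 5.18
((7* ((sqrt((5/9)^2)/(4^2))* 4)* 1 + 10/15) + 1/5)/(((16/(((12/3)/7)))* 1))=331/5040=0.07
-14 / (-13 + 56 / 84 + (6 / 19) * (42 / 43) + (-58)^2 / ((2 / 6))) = -34314 / 24706019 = -0.00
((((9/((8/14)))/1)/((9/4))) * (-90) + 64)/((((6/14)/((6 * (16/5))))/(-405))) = 10269504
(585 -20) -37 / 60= 33863 / 60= 564.38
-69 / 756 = -23 / 252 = -0.09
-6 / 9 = -2 / 3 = -0.67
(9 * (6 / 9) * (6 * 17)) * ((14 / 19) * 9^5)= 505931832 / 19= 26627991.16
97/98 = 0.99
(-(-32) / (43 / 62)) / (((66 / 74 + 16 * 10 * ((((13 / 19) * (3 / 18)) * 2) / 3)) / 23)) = 81.28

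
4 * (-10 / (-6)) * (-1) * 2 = -13.33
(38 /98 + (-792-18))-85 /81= -3217516 /3969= -810.66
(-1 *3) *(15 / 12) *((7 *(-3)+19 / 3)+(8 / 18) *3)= 50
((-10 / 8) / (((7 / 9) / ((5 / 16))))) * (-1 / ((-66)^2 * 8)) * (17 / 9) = 425 / 15611904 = 0.00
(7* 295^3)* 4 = 718826500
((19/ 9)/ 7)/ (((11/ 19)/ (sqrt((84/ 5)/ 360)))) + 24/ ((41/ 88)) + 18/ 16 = 361 *sqrt(42)/ 20790 + 17265/ 328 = 52.75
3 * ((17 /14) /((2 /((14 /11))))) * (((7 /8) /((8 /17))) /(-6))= -2023 /2816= -0.72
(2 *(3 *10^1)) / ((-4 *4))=-15 / 4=-3.75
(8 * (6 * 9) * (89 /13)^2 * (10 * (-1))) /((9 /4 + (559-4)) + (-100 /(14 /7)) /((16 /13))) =-273749760 /698477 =-391.92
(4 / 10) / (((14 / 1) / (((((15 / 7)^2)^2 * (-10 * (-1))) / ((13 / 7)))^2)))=51257812500 / 139178767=368.29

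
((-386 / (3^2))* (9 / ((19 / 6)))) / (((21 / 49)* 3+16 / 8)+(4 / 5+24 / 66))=-297220 / 10849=-27.40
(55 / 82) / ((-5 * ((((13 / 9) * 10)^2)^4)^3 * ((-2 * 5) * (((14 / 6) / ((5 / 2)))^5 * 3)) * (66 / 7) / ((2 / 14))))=2153693963075557766310747 / 153205536544753194407624840202406707200000000000000000000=0.00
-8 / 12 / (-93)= 0.01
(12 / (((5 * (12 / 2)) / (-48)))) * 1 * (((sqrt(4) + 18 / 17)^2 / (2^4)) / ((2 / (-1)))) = 8112 / 1445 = 5.61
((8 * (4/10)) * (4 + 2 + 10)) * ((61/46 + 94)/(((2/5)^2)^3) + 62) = 137396306/115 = 1194750.49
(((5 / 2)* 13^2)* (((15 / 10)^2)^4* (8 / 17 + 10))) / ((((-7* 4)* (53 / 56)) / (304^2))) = -356249243610 / 901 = -395393167.16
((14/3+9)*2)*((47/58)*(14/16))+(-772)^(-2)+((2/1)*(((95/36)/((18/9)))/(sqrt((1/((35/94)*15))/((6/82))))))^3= 750203125*sqrt(26978)/25666530048+1004903609/51850608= 24.18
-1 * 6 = -6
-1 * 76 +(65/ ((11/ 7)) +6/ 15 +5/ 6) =-33.40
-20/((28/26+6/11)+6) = -286/109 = -2.62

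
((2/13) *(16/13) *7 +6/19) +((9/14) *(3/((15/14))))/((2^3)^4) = 107958499/65761280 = 1.64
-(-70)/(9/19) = 1330/9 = 147.78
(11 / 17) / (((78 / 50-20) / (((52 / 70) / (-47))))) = 1430 / 2578373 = 0.00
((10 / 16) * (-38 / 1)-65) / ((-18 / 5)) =1775 / 72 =24.65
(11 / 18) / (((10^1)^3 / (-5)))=-0.00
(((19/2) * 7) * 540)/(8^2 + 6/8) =20520/37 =554.59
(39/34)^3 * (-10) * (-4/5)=59319/4913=12.07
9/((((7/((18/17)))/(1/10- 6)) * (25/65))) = -62127/2975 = -20.88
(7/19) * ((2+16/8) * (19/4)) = 7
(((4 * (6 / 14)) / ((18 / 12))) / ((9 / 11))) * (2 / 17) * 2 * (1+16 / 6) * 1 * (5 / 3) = 19360 / 9639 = 2.01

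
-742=-742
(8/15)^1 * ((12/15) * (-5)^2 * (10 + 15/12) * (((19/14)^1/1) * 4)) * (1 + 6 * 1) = 4560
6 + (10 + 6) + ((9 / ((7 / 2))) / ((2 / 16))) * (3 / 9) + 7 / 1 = 251 / 7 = 35.86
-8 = -8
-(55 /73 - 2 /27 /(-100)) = -74323 /98550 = -0.75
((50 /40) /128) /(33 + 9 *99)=5 /473088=0.00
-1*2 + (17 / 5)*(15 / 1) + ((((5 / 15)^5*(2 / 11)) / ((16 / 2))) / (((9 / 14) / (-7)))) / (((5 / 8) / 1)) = 5893769 / 120285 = 49.00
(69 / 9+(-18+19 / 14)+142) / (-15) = -5587 / 630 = -8.87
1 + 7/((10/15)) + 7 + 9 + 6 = 67/2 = 33.50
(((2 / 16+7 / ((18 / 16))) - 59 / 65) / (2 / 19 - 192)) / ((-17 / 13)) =483683 / 22313520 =0.02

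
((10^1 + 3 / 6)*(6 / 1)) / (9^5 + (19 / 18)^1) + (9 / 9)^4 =152005 / 151843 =1.00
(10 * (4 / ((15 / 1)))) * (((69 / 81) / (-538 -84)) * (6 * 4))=-736 / 8397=-0.09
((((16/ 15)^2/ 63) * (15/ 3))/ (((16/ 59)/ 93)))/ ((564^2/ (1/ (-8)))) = -1829/ 150300360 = -0.00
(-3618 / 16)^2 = 3272481 / 64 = 51132.52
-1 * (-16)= 16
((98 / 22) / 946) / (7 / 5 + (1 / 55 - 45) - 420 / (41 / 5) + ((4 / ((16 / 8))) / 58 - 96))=-291305 / 11801537308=-0.00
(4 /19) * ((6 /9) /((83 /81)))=216 /1577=0.14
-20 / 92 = -5 / 23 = -0.22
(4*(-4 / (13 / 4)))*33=-2112 / 13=-162.46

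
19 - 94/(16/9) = -271/8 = -33.88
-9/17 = -0.53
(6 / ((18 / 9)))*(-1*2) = -6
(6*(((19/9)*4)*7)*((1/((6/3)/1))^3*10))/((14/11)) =1045/3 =348.33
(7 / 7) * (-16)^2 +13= 269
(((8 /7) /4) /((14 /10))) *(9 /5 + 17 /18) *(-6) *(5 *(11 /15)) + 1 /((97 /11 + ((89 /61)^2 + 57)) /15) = -15705745 /1297863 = -12.10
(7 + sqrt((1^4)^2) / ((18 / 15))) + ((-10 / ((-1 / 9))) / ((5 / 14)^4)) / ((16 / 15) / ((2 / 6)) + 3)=4185353 / 4650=900.08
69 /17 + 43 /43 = 86 /17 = 5.06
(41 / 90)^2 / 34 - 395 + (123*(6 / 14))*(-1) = -863091833 / 1927800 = -447.71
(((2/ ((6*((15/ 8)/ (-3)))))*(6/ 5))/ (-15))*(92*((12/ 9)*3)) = 5888/ 375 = 15.70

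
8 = 8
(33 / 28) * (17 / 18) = 187 / 168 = 1.11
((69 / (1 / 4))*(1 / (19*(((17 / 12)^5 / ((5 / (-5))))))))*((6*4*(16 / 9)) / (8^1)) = -366280704 / 26977283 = -13.58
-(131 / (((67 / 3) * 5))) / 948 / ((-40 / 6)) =393 / 2117200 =0.00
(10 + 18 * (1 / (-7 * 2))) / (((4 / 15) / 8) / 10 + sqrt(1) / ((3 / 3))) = 18300 / 2107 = 8.69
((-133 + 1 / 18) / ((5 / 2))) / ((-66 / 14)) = 16751 / 1485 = 11.28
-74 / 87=-0.85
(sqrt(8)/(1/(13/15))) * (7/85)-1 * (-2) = 182 * sqrt(2)/1275 + 2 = 2.20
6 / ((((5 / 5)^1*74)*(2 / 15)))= 45 / 74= 0.61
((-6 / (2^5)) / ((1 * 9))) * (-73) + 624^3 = 11662590025 / 48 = 242970625.52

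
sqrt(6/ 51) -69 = -69 +sqrt(34)/ 17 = -68.66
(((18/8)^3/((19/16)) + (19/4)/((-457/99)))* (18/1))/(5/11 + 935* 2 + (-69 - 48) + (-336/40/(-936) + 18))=11483154540/131974280231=0.09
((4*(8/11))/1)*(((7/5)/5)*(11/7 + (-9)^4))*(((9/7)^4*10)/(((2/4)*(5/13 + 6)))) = 501528298752/10960565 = 45757.52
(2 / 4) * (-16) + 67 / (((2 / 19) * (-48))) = -2041 / 96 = -21.26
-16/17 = -0.94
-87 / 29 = -3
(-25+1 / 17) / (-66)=212 / 561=0.38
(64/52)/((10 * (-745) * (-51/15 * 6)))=4/493935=0.00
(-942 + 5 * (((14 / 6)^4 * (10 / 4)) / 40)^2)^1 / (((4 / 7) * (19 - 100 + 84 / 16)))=10873619869 / 508923648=21.37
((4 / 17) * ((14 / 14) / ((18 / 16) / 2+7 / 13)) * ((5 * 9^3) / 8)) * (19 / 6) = 1200420 / 3893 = 308.35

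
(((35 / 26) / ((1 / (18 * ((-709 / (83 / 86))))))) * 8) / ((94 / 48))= -3687707520 / 50713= -72717.20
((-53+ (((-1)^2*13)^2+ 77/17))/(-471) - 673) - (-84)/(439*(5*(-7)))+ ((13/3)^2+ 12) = -33875650817/52726095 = -642.48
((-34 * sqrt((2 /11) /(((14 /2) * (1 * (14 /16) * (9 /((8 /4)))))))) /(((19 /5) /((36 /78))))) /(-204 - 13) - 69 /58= -69 /58+ 1360 * sqrt(22) /4127123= -1.19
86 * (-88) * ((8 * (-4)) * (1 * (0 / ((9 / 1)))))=0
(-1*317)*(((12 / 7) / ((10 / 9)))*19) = -9292.63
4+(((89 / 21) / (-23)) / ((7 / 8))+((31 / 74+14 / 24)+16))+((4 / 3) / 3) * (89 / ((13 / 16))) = 1355822077 / 19515132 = 69.48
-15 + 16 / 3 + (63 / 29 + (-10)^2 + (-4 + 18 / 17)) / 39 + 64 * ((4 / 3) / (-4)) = -182372 / 6409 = -28.46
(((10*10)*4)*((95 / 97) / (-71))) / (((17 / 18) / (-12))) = 8208000 / 117079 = 70.11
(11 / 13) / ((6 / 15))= 55 / 26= 2.12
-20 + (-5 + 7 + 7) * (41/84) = -437/28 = -15.61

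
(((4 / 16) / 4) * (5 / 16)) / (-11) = -5 / 2816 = -0.00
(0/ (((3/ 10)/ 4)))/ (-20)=0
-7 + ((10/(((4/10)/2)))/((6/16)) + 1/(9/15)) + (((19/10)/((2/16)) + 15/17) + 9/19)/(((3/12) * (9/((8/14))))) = 13451168/101745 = 132.20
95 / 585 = 19 / 117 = 0.16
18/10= 9/5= 1.80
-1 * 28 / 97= -28 / 97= -0.29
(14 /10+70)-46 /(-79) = 28433 /395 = 71.98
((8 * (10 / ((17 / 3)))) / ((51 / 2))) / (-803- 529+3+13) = -40 / 95081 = -0.00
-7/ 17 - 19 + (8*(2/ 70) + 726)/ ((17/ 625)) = 3174940/ 119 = 26680.17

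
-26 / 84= -13 / 42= -0.31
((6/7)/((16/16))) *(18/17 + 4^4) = 26220/119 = 220.34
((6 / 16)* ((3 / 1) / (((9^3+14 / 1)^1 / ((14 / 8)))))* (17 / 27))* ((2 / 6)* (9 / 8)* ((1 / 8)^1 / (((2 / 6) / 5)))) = 1785 / 1521664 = 0.00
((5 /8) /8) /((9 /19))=0.16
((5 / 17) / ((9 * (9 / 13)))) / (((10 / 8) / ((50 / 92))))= 0.02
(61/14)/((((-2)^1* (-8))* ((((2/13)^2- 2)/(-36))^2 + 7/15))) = 705599505/1216967416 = 0.58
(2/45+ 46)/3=2072/135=15.35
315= 315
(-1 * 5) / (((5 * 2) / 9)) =-9 / 2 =-4.50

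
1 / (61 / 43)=43 / 61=0.70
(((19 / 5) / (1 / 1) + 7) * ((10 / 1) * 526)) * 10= 568080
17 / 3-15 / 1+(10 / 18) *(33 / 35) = -185 / 21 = -8.81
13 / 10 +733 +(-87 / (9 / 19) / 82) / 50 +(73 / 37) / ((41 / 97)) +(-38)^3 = -24635963357 / 455100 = -54133.08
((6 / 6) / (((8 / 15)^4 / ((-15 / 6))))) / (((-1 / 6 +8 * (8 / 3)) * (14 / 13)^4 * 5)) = -4337701875 / 19983695872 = -0.22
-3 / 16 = -0.19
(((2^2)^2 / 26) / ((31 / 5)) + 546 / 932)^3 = 2129710218095179 / 6623276541213592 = 0.32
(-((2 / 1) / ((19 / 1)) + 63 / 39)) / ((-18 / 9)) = 425 / 494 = 0.86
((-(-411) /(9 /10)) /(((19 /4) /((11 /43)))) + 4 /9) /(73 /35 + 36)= 6443780 /9801549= 0.66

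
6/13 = 0.46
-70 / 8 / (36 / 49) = -1715 / 144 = -11.91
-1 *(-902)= 902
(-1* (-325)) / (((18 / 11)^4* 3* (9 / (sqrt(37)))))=4758325* sqrt(37) / 2834352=10.21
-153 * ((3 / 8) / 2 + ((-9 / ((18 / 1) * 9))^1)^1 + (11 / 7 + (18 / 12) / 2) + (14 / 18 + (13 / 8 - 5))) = 2465 / 112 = 22.01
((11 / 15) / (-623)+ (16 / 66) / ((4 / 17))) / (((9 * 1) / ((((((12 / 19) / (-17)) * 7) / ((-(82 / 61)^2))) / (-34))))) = -0.00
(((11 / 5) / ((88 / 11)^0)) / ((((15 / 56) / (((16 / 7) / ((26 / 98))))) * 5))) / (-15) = -68992 / 73125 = -0.94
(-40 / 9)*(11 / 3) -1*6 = -602 / 27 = -22.30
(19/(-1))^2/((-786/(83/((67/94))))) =-1408261/26331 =-53.48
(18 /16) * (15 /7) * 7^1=135 /8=16.88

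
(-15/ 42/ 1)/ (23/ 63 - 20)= 45/ 2474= 0.02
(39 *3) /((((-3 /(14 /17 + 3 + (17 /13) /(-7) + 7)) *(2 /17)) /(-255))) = 12588075 /14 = 899148.21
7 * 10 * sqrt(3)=70 * sqrt(3)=121.24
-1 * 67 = -67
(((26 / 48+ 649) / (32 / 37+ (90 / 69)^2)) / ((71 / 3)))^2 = 93100348421509009 / 813932598486016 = 114.38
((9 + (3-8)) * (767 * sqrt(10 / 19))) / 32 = 767 * sqrt(190) / 152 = 69.56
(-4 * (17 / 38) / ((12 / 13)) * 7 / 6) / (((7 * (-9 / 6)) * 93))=221 / 95418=0.00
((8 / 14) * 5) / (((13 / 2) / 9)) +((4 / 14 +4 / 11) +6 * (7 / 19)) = 6.82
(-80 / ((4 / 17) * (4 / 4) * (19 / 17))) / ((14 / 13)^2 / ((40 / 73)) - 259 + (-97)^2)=-0.03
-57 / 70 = -0.81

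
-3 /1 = -3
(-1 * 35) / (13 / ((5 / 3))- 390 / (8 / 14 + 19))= 2.89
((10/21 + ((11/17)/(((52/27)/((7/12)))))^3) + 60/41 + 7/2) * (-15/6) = -1036759180964765/76132469317632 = -13.62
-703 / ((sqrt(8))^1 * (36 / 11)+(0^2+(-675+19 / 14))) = 109128096 * sqrt(2) / 10760162953+11231208142 / 10760162953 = 1.06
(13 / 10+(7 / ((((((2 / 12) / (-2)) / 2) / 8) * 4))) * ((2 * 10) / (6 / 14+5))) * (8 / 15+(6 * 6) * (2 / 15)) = -1879624 / 285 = -6595.17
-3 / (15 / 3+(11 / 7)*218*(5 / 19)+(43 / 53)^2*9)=-0.03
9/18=1/2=0.50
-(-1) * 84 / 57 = 28 / 19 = 1.47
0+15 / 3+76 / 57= 19 / 3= 6.33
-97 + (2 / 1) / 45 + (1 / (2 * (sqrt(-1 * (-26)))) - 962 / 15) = -7249 / 45 + sqrt(26) / 52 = -160.99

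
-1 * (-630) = 630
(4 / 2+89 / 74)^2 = 56169 / 5476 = 10.26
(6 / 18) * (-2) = -2 / 3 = -0.67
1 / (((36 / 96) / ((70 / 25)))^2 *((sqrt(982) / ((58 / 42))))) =25984 *sqrt(982) / 331425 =2.46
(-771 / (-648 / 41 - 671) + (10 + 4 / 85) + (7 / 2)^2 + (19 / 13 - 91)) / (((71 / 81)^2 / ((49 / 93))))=-881879829351759 / 19449923093380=-45.34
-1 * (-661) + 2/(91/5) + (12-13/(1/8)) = 51789/91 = 569.11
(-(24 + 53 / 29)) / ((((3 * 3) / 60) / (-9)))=44940 / 29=1549.66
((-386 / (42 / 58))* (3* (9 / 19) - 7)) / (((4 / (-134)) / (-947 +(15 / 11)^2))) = 4545877377628 / 48279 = 94158482.52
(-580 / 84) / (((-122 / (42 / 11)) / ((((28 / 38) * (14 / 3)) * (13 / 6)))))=184730 / 114741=1.61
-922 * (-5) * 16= 73760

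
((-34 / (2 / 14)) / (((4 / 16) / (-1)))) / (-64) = -119 / 8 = -14.88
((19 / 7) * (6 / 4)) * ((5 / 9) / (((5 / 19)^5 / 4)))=94091762 / 13125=7168.90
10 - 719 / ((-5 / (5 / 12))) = 839 / 12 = 69.92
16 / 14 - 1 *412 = -2876 / 7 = -410.86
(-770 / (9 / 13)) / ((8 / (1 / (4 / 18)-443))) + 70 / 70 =4389457 / 72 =60964.68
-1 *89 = -89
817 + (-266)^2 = 71573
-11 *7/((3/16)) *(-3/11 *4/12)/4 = 28/3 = 9.33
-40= -40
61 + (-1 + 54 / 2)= 87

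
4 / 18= 2 / 9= 0.22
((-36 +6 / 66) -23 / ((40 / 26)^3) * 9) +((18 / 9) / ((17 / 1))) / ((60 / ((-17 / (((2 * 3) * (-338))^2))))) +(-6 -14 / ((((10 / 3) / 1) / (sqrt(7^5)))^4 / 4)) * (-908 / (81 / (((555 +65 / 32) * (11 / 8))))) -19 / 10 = 49769713510422820331423 / 45240624000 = 1100111119387.36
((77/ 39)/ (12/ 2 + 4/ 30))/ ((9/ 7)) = 2695/ 10764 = 0.25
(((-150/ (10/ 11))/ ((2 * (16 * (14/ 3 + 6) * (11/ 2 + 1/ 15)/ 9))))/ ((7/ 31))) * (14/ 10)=-4.85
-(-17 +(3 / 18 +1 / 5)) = 499 / 30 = 16.63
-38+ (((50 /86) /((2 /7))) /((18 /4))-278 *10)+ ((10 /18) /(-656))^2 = -4223110511309 /1498860288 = -2817.55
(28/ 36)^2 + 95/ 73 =11272/ 5913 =1.91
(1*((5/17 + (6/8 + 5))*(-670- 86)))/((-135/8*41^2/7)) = 161112/142885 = 1.13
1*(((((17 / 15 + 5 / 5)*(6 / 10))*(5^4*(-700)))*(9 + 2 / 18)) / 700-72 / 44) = -721762 / 99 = -7290.53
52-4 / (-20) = 261 / 5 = 52.20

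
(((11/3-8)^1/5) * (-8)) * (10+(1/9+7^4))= 16717.04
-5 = -5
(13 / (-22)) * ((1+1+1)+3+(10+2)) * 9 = -1053 / 11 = -95.73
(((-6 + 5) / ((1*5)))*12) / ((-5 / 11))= 132 / 25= 5.28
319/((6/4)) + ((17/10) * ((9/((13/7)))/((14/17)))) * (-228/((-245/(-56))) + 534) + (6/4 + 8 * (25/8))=34533662/6825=5059.88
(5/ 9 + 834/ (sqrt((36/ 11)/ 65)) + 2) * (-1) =-139 * sqrt(715) - 23/ 9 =-3719.34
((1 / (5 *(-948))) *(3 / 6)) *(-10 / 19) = 1 / 18012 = 0.00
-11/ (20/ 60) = -33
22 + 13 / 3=79 / 3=26.33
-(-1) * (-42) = -42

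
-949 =-949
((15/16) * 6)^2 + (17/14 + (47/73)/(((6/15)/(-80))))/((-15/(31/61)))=358711751/9974720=35.96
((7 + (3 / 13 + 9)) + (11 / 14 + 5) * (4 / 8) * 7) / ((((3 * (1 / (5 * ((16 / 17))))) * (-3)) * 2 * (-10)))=1897 / 1989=0.95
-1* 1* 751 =-751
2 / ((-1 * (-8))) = 1 / 4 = 0.25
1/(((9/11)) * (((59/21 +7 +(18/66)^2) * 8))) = 9317/602760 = 0.02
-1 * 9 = -9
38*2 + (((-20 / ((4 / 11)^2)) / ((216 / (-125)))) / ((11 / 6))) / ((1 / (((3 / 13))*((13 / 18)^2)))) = 1271327 / 15552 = 81.75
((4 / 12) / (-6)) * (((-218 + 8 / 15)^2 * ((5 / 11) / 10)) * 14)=-37242254 / 22275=-1671.93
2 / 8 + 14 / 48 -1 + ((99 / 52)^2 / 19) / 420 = -9880079 / 21577920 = -0.46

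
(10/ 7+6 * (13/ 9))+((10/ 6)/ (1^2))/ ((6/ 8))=776/ 63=12.32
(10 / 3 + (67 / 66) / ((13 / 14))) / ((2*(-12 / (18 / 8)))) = -1899 / 4576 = -0.41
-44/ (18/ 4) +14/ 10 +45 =1648/ 45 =36.62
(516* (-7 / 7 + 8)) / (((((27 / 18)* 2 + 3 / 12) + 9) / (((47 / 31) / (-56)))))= -12126 / 1519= -7.98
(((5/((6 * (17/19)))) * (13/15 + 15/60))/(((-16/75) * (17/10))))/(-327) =159125/18144576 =0.01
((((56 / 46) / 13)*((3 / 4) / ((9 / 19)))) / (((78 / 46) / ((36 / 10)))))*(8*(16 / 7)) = 4864 / 845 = 5.76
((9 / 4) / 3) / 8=3 / 32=0.09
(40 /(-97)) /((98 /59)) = -0.25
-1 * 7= -7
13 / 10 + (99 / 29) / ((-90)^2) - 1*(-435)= 436.30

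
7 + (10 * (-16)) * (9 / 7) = -198.71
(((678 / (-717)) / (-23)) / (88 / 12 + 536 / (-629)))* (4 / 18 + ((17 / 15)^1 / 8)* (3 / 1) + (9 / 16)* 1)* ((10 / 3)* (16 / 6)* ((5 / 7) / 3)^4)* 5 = 38692541875 / 35301498184197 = 0.00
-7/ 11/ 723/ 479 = -7/ 3809487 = -0.00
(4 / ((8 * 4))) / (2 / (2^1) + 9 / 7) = 7 / 128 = 0.05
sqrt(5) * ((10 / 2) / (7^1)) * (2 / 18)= 5 * sqrt(5) / 63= 0.18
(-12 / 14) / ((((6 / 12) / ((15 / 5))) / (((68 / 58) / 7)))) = -1224 / 1421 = -0.86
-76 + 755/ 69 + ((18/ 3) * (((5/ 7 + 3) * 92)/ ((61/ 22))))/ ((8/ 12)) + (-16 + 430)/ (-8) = 116951963/ 117852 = 992.36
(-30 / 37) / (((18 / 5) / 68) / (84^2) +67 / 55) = -14660800 / 22026877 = -0.67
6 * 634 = 3804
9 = 9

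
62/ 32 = 31/ 16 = 1.94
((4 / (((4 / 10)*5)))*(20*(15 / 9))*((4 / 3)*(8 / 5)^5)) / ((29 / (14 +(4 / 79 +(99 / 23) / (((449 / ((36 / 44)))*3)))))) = 451.68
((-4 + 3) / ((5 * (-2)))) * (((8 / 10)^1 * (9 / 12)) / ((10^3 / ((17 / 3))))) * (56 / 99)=119 / 618750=0.00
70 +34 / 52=1837 / 26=70.65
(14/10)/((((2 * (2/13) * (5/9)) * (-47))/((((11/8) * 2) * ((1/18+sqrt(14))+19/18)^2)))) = -617617/84600 - 1001 * sqrt(14)/940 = -11.28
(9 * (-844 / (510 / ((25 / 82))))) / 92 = -3165 / 64124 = -0.05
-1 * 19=-19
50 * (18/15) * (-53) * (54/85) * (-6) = 206064/17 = 12121.41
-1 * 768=-768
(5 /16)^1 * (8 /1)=5 /2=2.50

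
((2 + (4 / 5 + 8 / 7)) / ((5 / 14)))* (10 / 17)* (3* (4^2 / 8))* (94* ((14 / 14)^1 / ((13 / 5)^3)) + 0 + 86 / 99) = 242.24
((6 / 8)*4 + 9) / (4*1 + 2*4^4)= 0.02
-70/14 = -5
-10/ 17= -0.59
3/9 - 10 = -29/3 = -9.67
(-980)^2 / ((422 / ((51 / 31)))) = 24490200 / 6541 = 3744.11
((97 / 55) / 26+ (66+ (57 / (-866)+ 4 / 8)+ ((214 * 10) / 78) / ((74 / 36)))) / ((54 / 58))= 53051083213 / 618570810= 85.76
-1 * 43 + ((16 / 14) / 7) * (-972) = -9883 / 49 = -201.69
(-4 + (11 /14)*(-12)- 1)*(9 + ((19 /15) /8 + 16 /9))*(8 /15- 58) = 171381547 /18900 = 9067.81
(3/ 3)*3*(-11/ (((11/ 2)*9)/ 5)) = -10/ 3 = -3.33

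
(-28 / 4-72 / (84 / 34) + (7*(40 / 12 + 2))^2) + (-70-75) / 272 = 23255297 / 17136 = 1357.10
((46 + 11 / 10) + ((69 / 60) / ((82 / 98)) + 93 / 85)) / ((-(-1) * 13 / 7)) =967379 / 36244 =26.69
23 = 23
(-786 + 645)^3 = -2803221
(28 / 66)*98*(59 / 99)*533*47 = 2027828348 / 3267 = 620700.44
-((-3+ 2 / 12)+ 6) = -19 / 6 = -3.17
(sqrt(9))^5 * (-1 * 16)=-3888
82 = 82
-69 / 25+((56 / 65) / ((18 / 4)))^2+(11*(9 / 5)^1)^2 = 133233892 / 342225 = 389.32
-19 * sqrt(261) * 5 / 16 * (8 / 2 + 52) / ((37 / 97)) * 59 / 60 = -761159 * sqrt(29) / 296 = -13847.86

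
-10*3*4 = -120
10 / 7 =1.43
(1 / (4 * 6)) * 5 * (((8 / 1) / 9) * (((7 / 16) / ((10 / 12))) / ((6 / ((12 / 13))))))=7 / 468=0.01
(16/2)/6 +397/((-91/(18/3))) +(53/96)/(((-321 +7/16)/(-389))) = -67693609/2800434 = -24.17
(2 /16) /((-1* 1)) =-1 /8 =-0.12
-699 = -699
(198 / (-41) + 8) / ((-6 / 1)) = -65 / 123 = -0.53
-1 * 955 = -955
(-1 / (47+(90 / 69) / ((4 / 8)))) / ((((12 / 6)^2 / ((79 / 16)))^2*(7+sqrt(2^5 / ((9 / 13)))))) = -1291887 / 16691200+430629*sqrt(26) / 29209600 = -0.00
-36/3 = -12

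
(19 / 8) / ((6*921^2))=0.00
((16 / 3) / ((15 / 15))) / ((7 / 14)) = 32 / 3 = 10.67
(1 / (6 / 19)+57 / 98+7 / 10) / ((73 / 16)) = 52312 / 53655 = 0.97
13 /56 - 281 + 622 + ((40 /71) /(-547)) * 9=742116073 /2174872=341.22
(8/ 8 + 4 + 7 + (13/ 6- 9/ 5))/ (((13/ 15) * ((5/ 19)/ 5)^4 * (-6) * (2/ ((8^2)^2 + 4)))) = -49557818275/ 78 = -635356644.55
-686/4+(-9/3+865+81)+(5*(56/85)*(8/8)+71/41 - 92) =954229/1394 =684.53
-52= -52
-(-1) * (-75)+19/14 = -1031/14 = -73.64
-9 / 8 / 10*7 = -63 / 80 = -0.79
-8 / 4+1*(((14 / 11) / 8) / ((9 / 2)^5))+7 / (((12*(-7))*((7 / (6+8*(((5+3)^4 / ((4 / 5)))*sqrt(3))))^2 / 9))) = -350275386351433 / 4546773-368640*sqrt(3) / 49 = -77051269.96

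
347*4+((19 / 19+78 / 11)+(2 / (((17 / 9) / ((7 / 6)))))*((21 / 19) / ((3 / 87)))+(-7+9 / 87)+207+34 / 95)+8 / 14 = 5902488329 / 3606295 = 1636.72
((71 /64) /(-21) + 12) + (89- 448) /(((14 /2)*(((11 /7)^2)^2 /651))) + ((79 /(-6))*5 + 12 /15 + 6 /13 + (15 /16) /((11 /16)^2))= -2355913533629 /426345920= -5525.83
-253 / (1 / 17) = -4301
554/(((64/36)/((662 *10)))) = 4125915/2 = 2062957.50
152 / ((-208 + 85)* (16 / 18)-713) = -456 / 2467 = -0.18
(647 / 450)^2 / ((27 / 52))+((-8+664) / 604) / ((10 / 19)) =1247647717 / 206398125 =6.04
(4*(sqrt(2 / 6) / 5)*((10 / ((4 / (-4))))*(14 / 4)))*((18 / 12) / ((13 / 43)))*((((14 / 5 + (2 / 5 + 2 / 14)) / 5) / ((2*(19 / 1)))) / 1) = -387*sqrt(3) / 475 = -1.41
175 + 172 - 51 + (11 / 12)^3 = 512819 / 1728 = 296.77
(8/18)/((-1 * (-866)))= 2/3897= 0.00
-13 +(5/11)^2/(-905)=-284718/21901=-13.00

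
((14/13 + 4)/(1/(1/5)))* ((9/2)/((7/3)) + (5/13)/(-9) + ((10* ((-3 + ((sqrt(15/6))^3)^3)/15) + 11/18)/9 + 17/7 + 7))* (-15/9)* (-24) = 6875* sqrt(10)/117 + 14477936/31941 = 639.09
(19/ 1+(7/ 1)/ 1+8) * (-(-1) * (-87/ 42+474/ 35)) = 13651/ 35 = 390.03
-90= -90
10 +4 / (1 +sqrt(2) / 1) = 4 * sqrt(2) +6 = 11.66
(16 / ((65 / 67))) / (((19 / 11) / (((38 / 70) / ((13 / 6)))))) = 70752 / 29575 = 2.39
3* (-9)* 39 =-1053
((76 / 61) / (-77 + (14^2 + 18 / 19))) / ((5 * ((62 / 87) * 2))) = 31407 / 21547945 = 0.00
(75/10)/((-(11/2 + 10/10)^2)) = -30/169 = -0.18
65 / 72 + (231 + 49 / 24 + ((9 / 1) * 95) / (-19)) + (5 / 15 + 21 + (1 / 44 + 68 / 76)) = 1589033 / 7524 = 211.20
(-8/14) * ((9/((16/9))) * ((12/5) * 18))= -4374/35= -124.97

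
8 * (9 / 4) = 18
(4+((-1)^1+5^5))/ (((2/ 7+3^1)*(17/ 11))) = 616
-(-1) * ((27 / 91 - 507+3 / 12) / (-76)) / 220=16759 / 553280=0.03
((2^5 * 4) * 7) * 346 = 310016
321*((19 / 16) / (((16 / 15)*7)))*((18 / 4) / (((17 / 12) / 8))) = 2470095 / 1904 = 1297.32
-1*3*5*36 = -540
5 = 5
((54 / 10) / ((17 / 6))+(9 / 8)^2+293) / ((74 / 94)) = 75725131 / 201280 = 376.22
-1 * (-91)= 91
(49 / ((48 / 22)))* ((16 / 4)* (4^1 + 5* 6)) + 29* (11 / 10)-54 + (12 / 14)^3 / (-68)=530426957 / 174930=3032.22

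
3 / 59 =0.05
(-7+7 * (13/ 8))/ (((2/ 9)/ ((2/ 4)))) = 315/ 32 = 9.84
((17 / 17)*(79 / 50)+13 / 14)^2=192721 / 30625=6.29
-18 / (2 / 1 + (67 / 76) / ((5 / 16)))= -855 / 229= -3.73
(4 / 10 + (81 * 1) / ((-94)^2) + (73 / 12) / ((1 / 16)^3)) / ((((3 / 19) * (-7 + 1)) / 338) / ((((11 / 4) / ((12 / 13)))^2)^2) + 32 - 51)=-4434453602013394546301 / 3381316594833418620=-1311.46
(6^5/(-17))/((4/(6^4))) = -2519424/17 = -148201.41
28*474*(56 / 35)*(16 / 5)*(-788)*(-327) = 437744111616 / 25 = 17509764464.64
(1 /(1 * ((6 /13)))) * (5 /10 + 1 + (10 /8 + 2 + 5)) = 169 /8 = 21.12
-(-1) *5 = 5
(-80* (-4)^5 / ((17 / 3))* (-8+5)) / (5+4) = -81920 / 17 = -4818.82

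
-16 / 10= -8 / 5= -1.60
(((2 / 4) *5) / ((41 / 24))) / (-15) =-4 / 41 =-0.10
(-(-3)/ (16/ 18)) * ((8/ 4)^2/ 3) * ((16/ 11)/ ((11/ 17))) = 1224/ 121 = 10.12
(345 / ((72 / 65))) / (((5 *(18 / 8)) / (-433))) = -647335 / 54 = -11987.69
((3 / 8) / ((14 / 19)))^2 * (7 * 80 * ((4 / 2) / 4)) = 16245 / 224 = 72.52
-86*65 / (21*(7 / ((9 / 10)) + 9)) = -16770 / 1057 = -15.87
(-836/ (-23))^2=698896/ 529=1321.16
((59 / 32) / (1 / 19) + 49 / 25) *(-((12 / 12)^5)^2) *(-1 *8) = 29593 / 100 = 295.93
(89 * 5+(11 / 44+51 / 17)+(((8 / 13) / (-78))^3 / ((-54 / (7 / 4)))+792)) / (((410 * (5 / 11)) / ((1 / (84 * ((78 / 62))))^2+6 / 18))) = 137424046063451172047 / 61932594840804455040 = 2.22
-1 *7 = -7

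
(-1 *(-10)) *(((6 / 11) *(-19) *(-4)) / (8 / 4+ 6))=570 / 11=51.82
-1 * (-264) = 264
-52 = -52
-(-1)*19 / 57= 1 / 3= 0.33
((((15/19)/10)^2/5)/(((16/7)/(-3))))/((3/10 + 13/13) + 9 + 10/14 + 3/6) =-0.00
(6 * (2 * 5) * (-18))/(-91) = 1080/91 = 11.87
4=4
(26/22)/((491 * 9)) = 13/48609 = 0.00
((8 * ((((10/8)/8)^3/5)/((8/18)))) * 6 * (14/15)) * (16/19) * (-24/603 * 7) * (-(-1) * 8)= -735/5092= -0.14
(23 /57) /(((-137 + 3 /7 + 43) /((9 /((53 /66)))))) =-31878 /659585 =-0.05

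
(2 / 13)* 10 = 20 / 13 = 1.54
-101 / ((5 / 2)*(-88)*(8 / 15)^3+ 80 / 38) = 1295325 / 401032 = 3.23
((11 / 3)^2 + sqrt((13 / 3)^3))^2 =3146*sqrt(39) / 81 + 21232 / 81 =504.68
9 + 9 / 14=135 / 14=9.64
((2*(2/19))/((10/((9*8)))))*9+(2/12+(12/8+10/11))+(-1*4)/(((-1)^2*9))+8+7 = 289424/9405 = 30.77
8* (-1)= -8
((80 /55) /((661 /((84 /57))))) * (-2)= -896 /138149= -0.01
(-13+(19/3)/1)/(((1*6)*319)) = -10/2871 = -0.00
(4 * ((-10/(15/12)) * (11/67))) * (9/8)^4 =-72171/8576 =-8.42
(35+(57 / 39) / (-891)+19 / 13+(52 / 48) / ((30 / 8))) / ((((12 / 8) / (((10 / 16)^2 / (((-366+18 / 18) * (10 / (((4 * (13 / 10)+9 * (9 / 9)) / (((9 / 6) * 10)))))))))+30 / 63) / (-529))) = 279779657689 / 213074014725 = 1.31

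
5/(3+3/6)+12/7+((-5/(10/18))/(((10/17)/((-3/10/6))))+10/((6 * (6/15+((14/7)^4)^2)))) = 10538233/2692200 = 3.91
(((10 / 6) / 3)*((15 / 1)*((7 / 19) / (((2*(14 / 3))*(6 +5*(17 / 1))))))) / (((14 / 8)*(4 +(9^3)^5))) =25 / 2491900371741585259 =0.00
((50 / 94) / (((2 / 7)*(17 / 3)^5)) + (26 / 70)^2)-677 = -110664545271923 / 163496533550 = -676.86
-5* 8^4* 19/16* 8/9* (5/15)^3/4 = -48640/243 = -200.16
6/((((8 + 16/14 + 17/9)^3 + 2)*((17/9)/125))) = 1687817250/5715441973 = 0.30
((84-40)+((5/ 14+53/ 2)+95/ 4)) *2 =189.21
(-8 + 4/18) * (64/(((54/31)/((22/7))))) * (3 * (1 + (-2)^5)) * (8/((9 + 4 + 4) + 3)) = 2706176/81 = 33409.58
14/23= 0.61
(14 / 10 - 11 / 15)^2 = 4 / 9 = 0.44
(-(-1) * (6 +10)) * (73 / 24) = 146 / 3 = 48.67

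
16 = 16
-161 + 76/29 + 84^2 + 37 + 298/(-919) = 6934.30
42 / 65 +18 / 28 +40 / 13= 4.37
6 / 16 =3 / 8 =0.38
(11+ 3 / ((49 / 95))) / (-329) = -824 / 16121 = -0.05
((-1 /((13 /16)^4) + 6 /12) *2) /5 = -102511 /142805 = -0.72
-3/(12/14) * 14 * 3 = -147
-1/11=-0.09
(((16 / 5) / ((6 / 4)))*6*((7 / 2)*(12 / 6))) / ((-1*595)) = -64 / 425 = -0.15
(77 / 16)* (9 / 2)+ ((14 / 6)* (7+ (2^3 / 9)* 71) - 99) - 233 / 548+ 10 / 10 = 10277143 / 118368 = 86.82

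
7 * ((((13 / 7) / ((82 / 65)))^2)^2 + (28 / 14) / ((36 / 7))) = 4968425826641 / 139569987312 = 35.60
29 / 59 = 0.49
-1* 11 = -11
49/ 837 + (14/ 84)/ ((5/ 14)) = 0.53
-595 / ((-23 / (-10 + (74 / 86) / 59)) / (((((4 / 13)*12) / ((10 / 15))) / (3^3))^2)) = -964680640 / 88751871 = -10.87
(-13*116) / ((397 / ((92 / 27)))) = -12.94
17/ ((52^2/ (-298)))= -2533/ 1352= -1.87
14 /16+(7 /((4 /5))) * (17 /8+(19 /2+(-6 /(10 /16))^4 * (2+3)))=297353371 /800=371691.71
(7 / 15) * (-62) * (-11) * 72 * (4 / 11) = 41664 / 5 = 8332.80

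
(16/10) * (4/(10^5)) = 1/15625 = 0.00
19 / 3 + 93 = 298 / 3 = 99.33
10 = 10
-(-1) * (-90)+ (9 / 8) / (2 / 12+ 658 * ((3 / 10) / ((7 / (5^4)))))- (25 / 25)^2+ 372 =118864151 / 423004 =281.00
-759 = -759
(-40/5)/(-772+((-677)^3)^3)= 8/29874319279043849237529609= 0.00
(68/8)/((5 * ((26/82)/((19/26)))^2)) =10316297/1142440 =9.03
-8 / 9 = -0.89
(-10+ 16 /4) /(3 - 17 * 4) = 6 /65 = 0.09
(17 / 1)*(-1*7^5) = -285719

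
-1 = -1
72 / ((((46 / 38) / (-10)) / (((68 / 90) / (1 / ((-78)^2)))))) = -2734096.70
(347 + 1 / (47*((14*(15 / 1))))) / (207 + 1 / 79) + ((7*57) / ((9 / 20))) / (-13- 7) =-42.66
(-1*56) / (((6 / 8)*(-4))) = 56 / 3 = 18.67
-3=-3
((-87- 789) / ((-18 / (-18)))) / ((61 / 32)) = -28032 / 61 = -459.54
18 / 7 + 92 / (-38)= 20 / 133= 0.15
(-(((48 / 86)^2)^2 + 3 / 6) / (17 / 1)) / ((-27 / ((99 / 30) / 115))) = 44905883 / 1203076071900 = 0.00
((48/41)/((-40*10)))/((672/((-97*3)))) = 291/229600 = 0.00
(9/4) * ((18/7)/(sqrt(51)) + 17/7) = 27 * sqrt(51)/238 + 153/28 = 6.27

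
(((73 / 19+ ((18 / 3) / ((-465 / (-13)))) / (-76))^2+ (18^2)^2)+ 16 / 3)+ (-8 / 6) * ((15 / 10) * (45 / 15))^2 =10924793268367 / 104076300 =104969.08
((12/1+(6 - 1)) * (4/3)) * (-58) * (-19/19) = 3944/3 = 1314.67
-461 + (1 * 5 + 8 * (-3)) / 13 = -6012 / 13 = -462.46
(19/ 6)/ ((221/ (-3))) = -19/ 442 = -0.04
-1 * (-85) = 85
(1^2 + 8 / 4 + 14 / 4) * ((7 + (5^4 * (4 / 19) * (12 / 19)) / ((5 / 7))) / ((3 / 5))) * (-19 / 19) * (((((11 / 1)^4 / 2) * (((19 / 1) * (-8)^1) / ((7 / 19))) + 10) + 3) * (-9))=-26223827017635 / 722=-36321090052.13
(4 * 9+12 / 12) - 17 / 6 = 205 / 6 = 34.17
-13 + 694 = 681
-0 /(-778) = 0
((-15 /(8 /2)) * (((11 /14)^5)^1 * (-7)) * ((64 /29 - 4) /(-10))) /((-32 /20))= -31404945 /35650048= -0.88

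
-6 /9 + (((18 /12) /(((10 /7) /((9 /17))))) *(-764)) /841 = -251267 /214455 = -1.17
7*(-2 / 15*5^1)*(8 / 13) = -2.87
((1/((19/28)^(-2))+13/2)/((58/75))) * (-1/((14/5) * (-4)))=0.80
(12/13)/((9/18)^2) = 3.69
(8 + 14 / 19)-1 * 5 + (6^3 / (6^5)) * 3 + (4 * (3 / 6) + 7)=2923 / 228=12.82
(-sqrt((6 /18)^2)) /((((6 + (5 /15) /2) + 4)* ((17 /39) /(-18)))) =1404 /1037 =1.35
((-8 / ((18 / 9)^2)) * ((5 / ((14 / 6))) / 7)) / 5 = -6 / 49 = -0.12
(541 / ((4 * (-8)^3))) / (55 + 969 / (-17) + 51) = -541 / 100352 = -0.01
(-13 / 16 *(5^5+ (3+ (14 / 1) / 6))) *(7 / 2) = -854581 / 96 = -8901.89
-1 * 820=-820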